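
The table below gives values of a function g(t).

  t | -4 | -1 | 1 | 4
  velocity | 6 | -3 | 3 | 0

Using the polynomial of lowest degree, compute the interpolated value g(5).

Using Newton's divided-difference form:
g[-4,-1] = (-3 - 6) / (-1 - (-4)) = -3
g[-1,1] = (3 - (-3)) / (1 - (-1)) = 3
g[1,4] = (0 - 3) / (4 - 1) = -1
g[-4,-1,1] = (3 - (-3)) / (1 - (-4)) = 6/5
g[-1,1,4] = (-1 - 3) / (4 - (-1)) = -4/5
g[-4,-1,1,4] = (-4/5 - 6/5) / (4 - (-4)) = -1/4
g(5) = 6 + (-3)·(9) + (6/5)·(9)·(6) + (-1/4)·(9)·(6)·(4) = -51/5

-51/5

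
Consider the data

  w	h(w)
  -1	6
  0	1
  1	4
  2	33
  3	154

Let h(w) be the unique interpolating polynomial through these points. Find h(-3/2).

19

Evaluate each Lagrange basis at w = -3/2:
L_0(-3/2) = (-3/2)·(-5/2)·(-7/2)·(-9/2)/[(-1)·(-2)·(-3)·(-4)] = 315/128
L_1(-3/2) = (-1/2)·(-5/2)·(-7/2)·(-9/2)/[(1)·(-1)·(-2)·(-3)] = -105/32
L_2(-3/2) = (-1/2)·(-3/2)·(-7/2)·(-9/2)/[(2)·(1)·(-1)·(-2)] = 189/64
L_3(-3/2) = (-1/2)·(-3/2)·(-5/2)·(-9/2)/[(3)·(2)·(1)·(-1)] = -45/32
L_4(-3/2) = (-1/2)·(-3/2)·(-5/2)·(-7/2)/[(4)·(3)·(2)·(1)] = 35/128
Sum: 6·(315/128) + 1·(-105/32) + 4·(189/64) + 33·(-45/32) + 154·(35/128) = 19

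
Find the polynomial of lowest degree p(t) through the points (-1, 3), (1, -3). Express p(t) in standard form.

p(t) = -3t

L_0(t) = (t - 1) / [-2] = -(1/2)t + 1/2
L_1(t) = (t + 1) / [2] = (1/2)t + 1/2
p(t) = 3·L_0 + (-3)·L_1
  3·L_0(t) = -(3/2)t + 3/2
  (-3)·L_1(t) = -(3/2)t - 3/2
Adding term by term: -3t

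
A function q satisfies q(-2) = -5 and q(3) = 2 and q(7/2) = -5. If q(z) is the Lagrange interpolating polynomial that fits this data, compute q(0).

73/5

Evaluate each Lagrange basis at z = 0:
L_0(0) = (-3)·(-7/2)/[(-5)·(-11/2)] = 21/55
L_1(0) = (2)·(-7/2)/[(5)·(-1/2)] = 14/5
L_2(0) = (2)·(-3)/[(11/2)·(1/2)] = -24/11
Sum: (-5)·(21/55) + 2·(14/5) + (-5)·(-24/11) = 73/5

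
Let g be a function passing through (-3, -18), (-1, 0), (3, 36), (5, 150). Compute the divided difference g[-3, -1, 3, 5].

g[-3,-1] = (0 - (-18)) / (-1 - (-3)) = 9
g[-1,3] = (36 - 0) / (3 - (-1)) = 9
g[3,5] = (150 - 36) / (5 - 3) = 57
g[-3,-1,3] = (9 - 9) / (3 - (-3)) = 0
g[-1,3,5] = (57 - 9) / (5 - (-1)) = 8
g[-3,-1,3,5] = (8 - 0) / (5 - (-3)) = 1

1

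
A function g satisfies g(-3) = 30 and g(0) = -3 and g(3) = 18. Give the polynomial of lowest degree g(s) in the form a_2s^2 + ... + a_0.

g(s) = 3s^2 - 2s - 3

Newton's divided differences:
g[-3,0] = (-3 - 30) / (0 - (-3)) = -11
g[0,3] = (18 - (-3)) / (3 - 0) = 7
g[-3,0,3] = (7 - (-11)) / (3 - (-3)) = 3
g(s) = 30 + (-11)·(s + 3) + 3·(s + 3)s
Expanding: g(s) = 3s^2 - 2s - 3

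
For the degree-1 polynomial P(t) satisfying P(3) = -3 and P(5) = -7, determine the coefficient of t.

The leading coefficient equals the top divided difference P[3,5].
P[3,5] = (-7 - (-3)) / (5 - 3) = -2

-2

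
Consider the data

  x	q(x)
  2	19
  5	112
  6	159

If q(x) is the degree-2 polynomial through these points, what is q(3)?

42

Using Newton's divided-difference form:
q[2,5] = (112 - 19) / (5 - 2) = 31
q[5,6] = (159 - 112) / (6 - 5) = 47
q[2,5,6] = (47 - 31) / (6 - 2) = 4
q(3) = 19 + 31·(1) + 4·(1)·(-2) = 42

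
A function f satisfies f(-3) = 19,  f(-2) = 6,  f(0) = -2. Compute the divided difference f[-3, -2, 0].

f[-3,-2] = (6 - 19) / (-2 - (-3)) = -13
f[-2,0] = (-2 - 6) / (0 - (-2)) = -4
f[-3,-2,0] = (-4 - (-13)) / (0 - (-3)) = 3

3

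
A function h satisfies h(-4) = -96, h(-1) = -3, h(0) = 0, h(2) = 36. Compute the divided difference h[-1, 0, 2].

h[-1,0] = (0 - (-3)) / (0 - (-1)) = 3
h[0,2] = (36 - 0) / (2 - 0) = 18
h[-1,0,2] = (18 - 3) / (2 - (-1)) = 5

5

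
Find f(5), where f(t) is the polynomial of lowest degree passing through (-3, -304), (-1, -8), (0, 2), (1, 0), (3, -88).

Evaluate each Lagrange basis at t = 5:
L_0(5) = (6)·(5)·(4)·(2)/[(-2)·(-3)·(-4)·(-6)] = 5/3
L_1(5) = (8)·(5)·(4)·(2)/[(2)·(-1)·(-2)·(-4)] = -20
L_2(5) = (8)·(6)·(4)·(2)/[(3)·(1)·(-1)·(-3)] = 128/3
L_3(5) = (8)·(6)·(5)·(2)/[(4)·(2)·(1)·(-2)] = -30
L_4(5) = (8)·(6)·(5)·(4)/[(6)·(4)·(3)·(2)] = 20/3
Sum: (-304)·(5/3) + (-8)·(-20) + 2·(128/3) + 0 + (-88)·(20/3) = -848

-848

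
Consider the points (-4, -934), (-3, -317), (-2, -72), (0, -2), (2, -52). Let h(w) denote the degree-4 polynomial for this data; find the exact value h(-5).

-2187

Evaluate each Lagrange basis at w = -5:
L_0(-5) = (-2)·(-3)·(-5)·(-7)/[(-1)·(-2)·(-4)·(-6)] = 35/8
L_1(-5) = (-1)·(-3)·(-5)·(-7)/[(1)·(-1)·(-3)·(-5)] = -7
L_2(-5) = (-1)·(-2)·(-5)·(-7)/[(2)·(1)·(-2)·(-4)] = 35/8
L_3(-5) = (-1)·(-2)·(-3)·(-7)/[(4)·(3)·(2)·(-2)] = -7/8
L_4(-5) = (-1)·(-2)·(-3)·(-5)/[(6)·(5)·(4)·(2)] = 1/8
Sum: (-934)·(35/8) + (-317)·(-7) + (-72)·(35/8) + (-2)·(-7/8) + (-52)·(1/8) = -2187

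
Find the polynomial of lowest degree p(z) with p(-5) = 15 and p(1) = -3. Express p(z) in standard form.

L_0(z) = (z - 1) / [-6] = -(1/6)z + 1/6
L_1(z) = (z + 5) / [6] = (1/6)z + 5/6
p(z) = 15·L_0 + (-3)·L_1
  15·L_0(z) = -(5/2)z + 5/2
  (-3)·L_1(z) = -(1/2)z - 5/2
Adding term by term: -3z

p(z) = -3z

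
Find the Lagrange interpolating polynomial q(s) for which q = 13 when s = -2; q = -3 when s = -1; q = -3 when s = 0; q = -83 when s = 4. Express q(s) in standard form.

q(s) = -2s^3 + 2s^2 + 4s - 3

Build the Lagrange basis polynomials:
L_0(s) = (s + 1)s(s - 4) / [-12] = -(1/12)s^3 + (1/4)s^2 + (1/3)s
L_1(s) = (s + 2)s(s - 4) / [5] = (1/5)s^3 - (2/5)s^2 - (8/5)s
L_2(s) = (s + 2)(s + 1)(s - 4) / [-8] = -(1/8)s^3 + (1/8)s^2 + (5/4)s + 1
L_3(s) = (s + 2)(s + 1)s / [120] = (1/120)s^3 + (1/40)s^2 + (1/60)s
q(s) = 13·L_0 + (-3)·L_1 + (-3)·L_2 + (-83)·L_3
  13·L_0(s) = -(13/12)s^3 + (13/4)s^2 + (13/3)s
  (-3)·L_1(s) = -(3/5)s^3 + (6/5)s^2 + (24/5)s
  (-3)·L_2(s) = (3/8)s^3 - (3/8)s^2 - (15/4)s - 3
  (-83)·L_3(s) = -(83/120)s^3 - (83/40)s^2 - (83/60)s
Adding term by term: -2s^3 + 2s^2 + 4s - 3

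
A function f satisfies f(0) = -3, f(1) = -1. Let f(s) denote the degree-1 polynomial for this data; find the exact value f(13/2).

10

L_0(13/2) = (11/2)/[(-1)] = -11/2
L_1(13/2) = (13/2)/[(1)] = 13/2
Sum: (-3)·(-11/2) + (-1)·(13/2) = 10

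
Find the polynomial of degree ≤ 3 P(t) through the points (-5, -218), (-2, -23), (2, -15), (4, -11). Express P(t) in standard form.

Build the Lagrange basis polynomials:
L_0(t) = (t + 2)(t - 2)(t - 4) / [-189] = -(1/189)t^3 + (4/189)t^2 + (4/189)t - 16/189
L_1(t) = (t + 5)(t - 2)(t - 4) / [72] = (1/72)t^3 - (1/72)t^2 - (11/36)t + 5/9
L_2(t) = (t + 5)(t + 2)(t - 4) / [-56] = -(1/56)t^3 - (3/56)t^2 + (9/28)t + 5/7
L_3(t) = (t + 5)(t + 2)(t - 2) / [108] = (1/108)t^3 + (5/108)t^2 - (1/27)t - 5/27
P(t) = (-218)·L_0 + (-23)·L_1 + (-15)·L_2 + (-11)·L_3
  (-218)·L_0(t) = (218/189)t^3 - (872/189)t^2 - (872/189)t + 3488/189
  (-23)·L_1(t) = -(23/72)t^3 + (23/72)t^2 + (253/36)t - 115/9
  (-15)·L_2(t) = (15/56)t^3 + (45/56)t^2 - (135/28)t - 75/7
  (-11)·L_3(t) = -(11/108)t^3 - (55/108)t^2 + (11/27)t + 55/27
Adding term by term: t^3 - 4t^2 - 2t - 3

P(t) = t^3 - 4t^2 - 2t - 3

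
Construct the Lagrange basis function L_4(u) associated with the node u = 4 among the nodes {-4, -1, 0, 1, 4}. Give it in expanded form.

L_4(u) = (u + 4)(u + 1)u(u - 1) / [(8)·(5)·(4)·(3)]
       = (u^4 + 4u^3 - u^2 - 4u) / (480)

L_4(u) = (1/480)u^4 + (1/120)u^3 - (1/480)u^2 - (1/120)u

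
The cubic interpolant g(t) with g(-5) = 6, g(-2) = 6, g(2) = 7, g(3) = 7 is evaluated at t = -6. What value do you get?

Using Newton's divided-difference form:
g[-5,-2] = (6 - 6) / (-2 - (-5)) = 0
g[-2,2] = (7 - 6) / (2 - (-2)) = 1/4
g[2,3] = (7 - 7) / (3 - 2) = 0
g[-5,-2,2] = (1/4 - 0) / (2 - (-5)) = 1/28
g[-2,2,3] = (0 - 1/4) / (3 - (-2)) = -1/20
g[-5,-2,2,3] = (-1/20 - 1/28) / (3 - (-5)) = -3/280
g(-6) = 6 + 0·(-1) + (1/28)·(-1)·(-4) + (-3/280)·(-1)·(-4)·(-8) = 227/35

227/35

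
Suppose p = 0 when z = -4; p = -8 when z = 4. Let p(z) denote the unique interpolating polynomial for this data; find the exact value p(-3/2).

-5/2

Evaluate each Lagrange basis at z = -3/2:
L_0(-3/2) = (-11/2)/[(-8)] = 11/16
L_1(-3/2) = (5/2)/[(8)] = 5/16
Sum: 0 + (-8)·(5/16) = -5/2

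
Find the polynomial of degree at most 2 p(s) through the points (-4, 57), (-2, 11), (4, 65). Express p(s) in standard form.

p(s) = 4s^2 + s - 3

Build the Lagrange basis polynomials:
L_0(s) = (s + 2)(s - 4) / [16] = (1/16)s^2 - (1/8)s - 1/2
L_1(s) = (s + 4)(s - 4) / [-12] = -(1/12)s^2 + 4/3
L_2(s) = (s + 4)(s + 2) / [48] = (1/48)s^2 + (1/8)s + 1/6
p(s) = 57·L_0 + 11·L_1 + 65·L_2
  57·L_0(s) = (57/16)s^2 - (57/8)s - 57/2
  11·L_1(s) = -(11/12)s^2 + 44/3
  65·L_2(s) = (65/48)s^2 + (65/8)s + 65/6
Adding term by term: 4s^2 + s - 3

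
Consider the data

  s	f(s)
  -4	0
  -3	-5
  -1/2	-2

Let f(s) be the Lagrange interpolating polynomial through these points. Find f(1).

Evaluate each Lagrange basis at s = 1:
L_0(1) = (4)·(3/2)/[(-1)·(-7/2)] = 12/7
L_1(1) = (5)·(3/2)/[(1)·(-5/2)] = -3
L_2(1) = (5)·(4)/[(7/2)·(5/2)] = 16/7
Sum: 0 + (-5)·(-3) + (-2)·(16/7) = 73/7

73/7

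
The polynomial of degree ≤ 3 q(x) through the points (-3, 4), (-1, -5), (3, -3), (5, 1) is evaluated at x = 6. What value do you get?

Using Newton's divided-difference form:
q[-3,-1] = (-5 - 4) / (-1 - (-3)) = -9/2
q[-1,3] = (-3 - (-5)) / (3 - (-1)) = 1/2
q[3,5] = (1 - (-3)) / (5 - 3) = 2
q[-3,-1,3] = (1/2 - (-9/2)) / (3 - (-3)) = 5/6
q[-1,3,5] = (2 - 1/2) / (5 - (-1)) = 1/4
q[-3,-1,3,5] = (1/4 - 5/6) / (5 - (-3)) = -7/96
q(6) = 4 + (-9/2)·(9) + (5/6)·(9)·(7) + (-7/96)·(9)·(7)·(3) = 71/32

71/32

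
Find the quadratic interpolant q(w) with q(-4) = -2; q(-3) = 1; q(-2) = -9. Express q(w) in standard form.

Newton's divided differences:
q[-4,-3] = (1 - (-2)) / (-3 - (-4)) = 3
q[-3,-2] = (-9 - 1) / (-2 - (-3)) = -10
q[-4,-3,-2] = (-10 - 3) / (-2 - (-4)) = -13/2
q(w) = -2 + 3·(w + 4) + (-13/2)·(w + 4)(w + 3)
Expanding: q(w) = -(13/2)w^2 - (85/2)w - 68

q(w) = -(13/2)w^2 - (85/2)w - 68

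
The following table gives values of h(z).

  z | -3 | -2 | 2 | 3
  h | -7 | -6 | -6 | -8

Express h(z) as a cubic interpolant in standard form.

h(z) = -(1/30)z^3 - (3/10)z^2 + (2/15)z - 24/5

Newton's divided differences:
h[-3,-2] = (-6 - (-7)) / (-2 - (-3)) = 1
h[-2,2] = (-6 - (-6)) / (2 - (-2)) = 0
h[2,3] = (-8 - (-6)) / (3 - 2) = -2
h[-3,-2,2] = (0 - 1) / (2 - (-3)) = -1/5
h[-2,2,3] = (-2 - 0) / (3 - (-2)) = -2/5
h[-3,-2,2,3] = (-2/5 - (-1/5)) / (3 - (-3)) = -1/30
h(z) = -7 + 1·(z + 3) + (-1/5)·(z + 3)(z + 2) + (-1/30)·(z + 3)(z + 2)(z - 2)
Expanding: h(z) = -(1/30)z^3 - (3/10)z^2 + (2/15)z - 24/5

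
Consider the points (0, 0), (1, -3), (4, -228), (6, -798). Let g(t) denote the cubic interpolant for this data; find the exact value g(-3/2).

L_0(-3/2) = (-5/2)·(-11/2)·(-15/2)/[(-1)·(-4)·(-6)] = 275/64
L_1(-3/2) = (-3/2)·(-11/2)·(-15/2)/[(1)·(-3)·(-5)] = -33/8
L_2(-3/2) = (-3/2)·(-5/2)·(-15/2)/[(4)·(3)·(-2)] = 75/64
L_3(-3/2) = (-3/2)·(-5/2)·(-11/2)/[(6)·(5)·(2)] = -11/32
Sum: 0 + (-3)·(-33/8) + (-228)·(75/64) + (-798)·(-11/32) = 39/2

39/2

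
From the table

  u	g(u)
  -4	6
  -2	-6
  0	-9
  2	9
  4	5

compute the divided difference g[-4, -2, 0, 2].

1/4

g[-4,-2] = (-6 - 6) / (-2 - (-4)) = -6
g[-2,0] = (-9 - (-6)) / (0 - (-2)) = -3/2
g[0,2] = (9 - (-9)) / (2 - 0) = 9
g[-4,-2,0] = (-3/2 - (-6)) / (0 - (-4)) = 9/8
g[-2,0,2] = (9 - (-3/2)) / (2 - (-2)) = 21/8
g[-4,-2,0,2] = (21/8 - 9/8) / (2 - (-4)) = 1/4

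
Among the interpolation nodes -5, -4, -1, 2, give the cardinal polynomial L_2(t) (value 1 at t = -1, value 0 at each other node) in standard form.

L_2(t) = (t + 5)(t + 4)(t - 2) / [(4)·(3)·(-3)]
       = (t^3 + 7t^2 + 2t - 40) / (-36)

L_2(t) = -(1/36)t^3 - (7/36)t^2 - (1/18)t + 10/9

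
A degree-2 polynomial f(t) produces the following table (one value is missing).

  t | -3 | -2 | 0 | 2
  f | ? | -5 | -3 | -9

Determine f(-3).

The 3 known values determine f uniquely (degree ≤ 2).
Evaluate each Lagrange basis at t = -3:
L_0(-3) = (-3)·(-5)/[(-2)·(-4)] = 15/8
L_1(-3) = (-1)·(-5)/[(2)·(-2)] = -5/4
L_2(-3) = (-1)·(-3)/[(4)·(2)] = 3/8
Sum: (-5)·(15/8) + (-3)·(-5/4) + (-9)·(3/8) = -9

-9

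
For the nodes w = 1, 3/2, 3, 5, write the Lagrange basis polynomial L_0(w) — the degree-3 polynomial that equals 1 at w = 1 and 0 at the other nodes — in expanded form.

L_0(w) = (w - 3/2)(w - 3)(w - 5) / [(-1/2)·(-2)·(-4)]
       = (w^3 - (19/2)w^2 + 27w - 45/2) / (-4)

L_0(w) = -(1/4)w^3 + (19/8)w^2 - (27/4)w + 45/8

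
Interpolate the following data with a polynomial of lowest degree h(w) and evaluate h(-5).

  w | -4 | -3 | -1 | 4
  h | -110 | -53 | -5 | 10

L_0(-5) = (-2)·(-4)·(-9)/[(-1)·(-3)·(-8)] = 3
L_1(-5) = (-1)·(-4)·(-9)/[(1)·(-2)·(-7)] = -18/7
L_2(-5) = (-1)·(-2)·(-9)/[(3)·(2)·(-5)] = 3/5
L_3(-5) = (-1)·(-2)·(-4)/[(8)·(7)·(5)] = -1/35
Sum: (-110)·(3) + (-53)·(-18/7) + (-5)·(3/5) + 10·(-1/35) = -197

-197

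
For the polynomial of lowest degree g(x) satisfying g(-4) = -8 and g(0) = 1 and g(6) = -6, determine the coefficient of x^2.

-41/120

The leading coefficient equals the top divided difference g[-4,0,6].
g[-4,0] = (1 - (-8)) / (0 - (-4)) = 9/4
g[0,6] = (-6 - 1) / (6 - 0) = -7/6
g[-4,0,6] = (-7/6 - 9/4) / (6 - (-4)) = -41/120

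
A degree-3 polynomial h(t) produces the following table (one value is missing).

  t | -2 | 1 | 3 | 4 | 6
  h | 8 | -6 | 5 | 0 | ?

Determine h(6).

The 4 known values determine h uniquely (degree ≤ 3).
L_0(6) = (5)·(3)·(2)/[(-3)·(-5)·(-6)] = -1/3
L_1(6) = (8)·(3)·(2)/[(3)·(-2)·(-3)] = 8/3
L_2(6) = (8)·(5)·(2)/[(5)·(2)·(-1)] = -8
L_3(6) = (8)·(5)·(3)/[(6)·(3)·(1)] = 20/3
Sum: 8·(-1/3) + (-6)·(8/3) + 5·(-8) + 0 = -176/3

-176/3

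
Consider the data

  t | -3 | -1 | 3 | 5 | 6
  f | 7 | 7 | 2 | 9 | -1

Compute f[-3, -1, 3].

f[-3,-1] = (7 - 7) / (-1 - (-3)) = 0
f[-1,3] = (2 - 7) / (3 - (-1)) = -5/4
f[-3,-1,3] = (-5/4 - 0) / (3 - (-3)) = -5/24

-5/24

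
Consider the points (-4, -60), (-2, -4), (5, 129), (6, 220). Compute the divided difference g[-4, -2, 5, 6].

1

g[-4,-2] = (-4 - (-60)) / (-2 - (-4)) = 28
g[-2,5] = (129 - (-4)) / (5 - (-2)) = 19
g[5,6] = (220 - 129) / (6 - 5) = 91
g[-4,-2,5] = (19 - 28) / (5 - (-4)) = -1
g[-2,5,6] = (91 - 19) / (6 - (-2)) = 9
g[-4,-2,5,6] = (9 - (-1)) / (6 - (-4)) = 1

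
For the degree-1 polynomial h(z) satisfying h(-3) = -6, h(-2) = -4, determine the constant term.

0

Build the Lagrange basis polynomials:
L_0(z) = (z + 2) / [-1] = -z - 2
L_1(z) = (z + 3) / [1] = z + 3
h(z) = (-6)·L_0 + (-4)·L_1
Only the constant term is needed; take it from each L_i and combine:
(-6)·(-2) + (-4)·(3) = 0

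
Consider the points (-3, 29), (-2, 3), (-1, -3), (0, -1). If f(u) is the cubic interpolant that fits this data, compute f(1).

Using Newton's divided-difference form:
f[-3,-2] = (3 - 29) / (-2 - (-3)) = -26
f[-2,-1] = (-3 - 3) / (-1 - (-2)) = -6
f[-1,0] = (-1 - (-3)) / (0 - (-1)) = 2
f[-3,-2,-1] = (-6 - (-26)) / (-1 - (-3)) = 10
f[-2,-1,0] = (2 - (-6)) / (0 - (-2)) = 4
f[-3,-2,-1,0] = (4 - 10) / (0 - (-3)) = -2
f(1) = 29 + (-26)·(4) + 10·(4)·(3) + (-2)·(4)·(3)·(2) = -3

-3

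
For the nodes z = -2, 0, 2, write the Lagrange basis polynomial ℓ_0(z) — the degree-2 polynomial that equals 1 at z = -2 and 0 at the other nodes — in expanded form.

ℓ_0(z) = (1/8)z^2 - (1/4)z

ℓ_0(z) = z(z - 2) / [(-2)·(-4)]
       = (z^2 - 2z) / (8)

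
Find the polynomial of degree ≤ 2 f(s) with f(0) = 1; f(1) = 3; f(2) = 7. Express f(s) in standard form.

f(s) = s^2 + s + 1

Build the Lagrange basis polynomials:
L_0(s) = (s - 1)(s - 2) / [2] = (1/2)s^2 - (3/2)s + 1
L_1(s) = s(s - 2) / [-1] = -s^2 + 2s
L_2(s) = s(s - 1) / [2] = (1/2)s^2 - (1/2)s
f(s) = 1·L_0 + 3·L_1 + 7·L_2
  1·L_0(s) = (1/2)s^2 - (3/2)s + 1
  3·L_1(s) = -3s^2 + 6s
  7·L_2(s) = (7/2)s^2 - (7/2)s
Adding term by term: s^2 + s + 1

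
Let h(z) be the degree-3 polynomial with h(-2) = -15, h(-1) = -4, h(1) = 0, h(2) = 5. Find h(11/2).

1125/8

Using Newton's divided-difference form:
h[-2,-1] = (-4 - (-15)) / (-1 - (-2)) = 11
h[-1,1] = (0 - (-4)) / (1 - (-1)) = 2
h[1,2] = (5 - 0) / (2 - 1) = 5
h[-2,-1,1] = (2 - 11) / (1 - (-2)) = -3
h[-1,1,2] = (5 - 2) / (2 - (-1)) = 1
h[-2,-1,1,2] = (1 - (-3)) / (2 - (-2)) = 1
h(11/2) = -15 + 11·(15/2) + (-3)·(15/2)·(13/2) + 1·(15/2)·(13/2)·(9/2) = 1125/8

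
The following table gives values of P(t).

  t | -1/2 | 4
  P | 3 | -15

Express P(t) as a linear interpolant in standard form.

P(t) = -4t + 1

L_0(t) = (t - 4) / [-9/2] = -(2/9)t + 8/9
L_1(t) = (t + 1/2) / [9/2] = (2/9)t + 1/9
P(t) = 3·L_0 + (-15)·L_1
  3·L_0(t) = -(2/3)t + 8/3
  (-15)·L_1(t) = -(10/3)t - 5/3
Adding term by term: -4t + 1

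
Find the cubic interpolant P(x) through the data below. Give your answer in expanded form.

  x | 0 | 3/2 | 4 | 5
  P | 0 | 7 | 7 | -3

P(x) = -(71/210)x^3 + (97/140)x^2 + (1843/420)x

L_0(x) = (x - 3/2)(x - 4)(x - 5) / [-30] = -(1/30)x^3 + (7/20)x^2 - (67/60)x + 1
L_1(x) = x(x - 4)(x - 5) / [105/8] = (8/105)x^3 - (24/35)x^2 + (32/21)x
L_2(x) = x(x - 3/2)(x - 5) / [-10] = -(1/10)x^3 + (13/20)x^2 - (3/4)x
L_3(x) = x(x - 3/2)(x - 4) / [35/2] = (2/35)x^3 - (11/35)x^2 + (12/35)x
P(x) = 0·L_0 + 7·L_1 + 7·L_2 + (-3)·L_3
  0·L_0(x) = 0
  7·L_1(x) = (8/15)x^3 - (24/5)x^2 + (32/3)x
  7·L_2(x) = -(7/10)x^3 + (91/20)x^2 - (21/4)x
  (-3)·L_3(x) = -(6/35)x^3 + (33/35)x^2 - (36/35)x
Adding term by term: -(71/210)x^3 + (97/140)x^2 + (1843/420)x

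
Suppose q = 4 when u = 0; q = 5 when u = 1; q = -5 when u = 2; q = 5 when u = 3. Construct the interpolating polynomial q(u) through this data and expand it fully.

Newton's divided differences:
q[0,1] = (5 - 4) / (1 - 0) = 1
q[1,2] = (-5 - 5) / (2 - 1) = -10
q[2,3] = (5 - (-5)) / (3 - 2) = 10
q[0,1,2] = (-10 - 1) / (2 - 0) = -11/2
q[1,2,3] = (10 - (-10)) / (3 - 1) = 10
q[0,1,2,3] = (10 - (-11/2)) / (3 - 0) = 31/6
q(u) = 4 + 1·u + (-11/2)·u(u - 1) + (31/6)·u(u - 1)(u - 2)
Expanding: q(u) = (31/6)u^3 - 21u^2 + (101/6)u + 4

q(u) = (31/6)u^3 - 21u^2 + (101/6)u + 4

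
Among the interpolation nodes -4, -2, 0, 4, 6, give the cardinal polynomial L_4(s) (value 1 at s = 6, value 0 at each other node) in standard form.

L_4(s) = (1/960)s^4 + (1/480)s^3 - (1/60)s^2 - (1/30)s

L_4(s) = (s + 4)(s + 2)s(s - 4) / [(10)·(8)·(6)·(2)]
       = (s^4 + 2s^3 - 16s^2 - 32s) / (960)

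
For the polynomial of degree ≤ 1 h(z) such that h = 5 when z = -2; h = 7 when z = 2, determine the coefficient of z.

The leading coefficient equals the top divided difference h[-2,2].
h[-2,2] = (7 - 5) / (2 - (-2)) = 1/2

1/2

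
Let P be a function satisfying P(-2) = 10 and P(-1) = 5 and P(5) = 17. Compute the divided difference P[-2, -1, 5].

P[-2,-1] = (5 - 10) / (-1 - (-2)) = -5
P[-1,5] = (17 - 5) / (5 - (-1)) = 2
P[-2,-1,5] = (2 - (-5)) / (5 - (-2)) = 1

1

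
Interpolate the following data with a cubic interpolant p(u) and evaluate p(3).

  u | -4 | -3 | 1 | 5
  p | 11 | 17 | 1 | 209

53

Using Newton's divided-difference form:
p[-4,-3] = (17 - 11) / (-3 - (-4)) = 6
p[-3,1] = (1 - 17) / (1 - (-3)) = -4
p[1,5] = (209 - 1) / (5 - 1) = 52
p[-4,-3,1] = (-4 - 6) / (1 - (-4)) = -2
p[-3,1,5] = (52 - (-4)) / (5 - (-3)) = 7
p[-4,-3,1,5] = (7 - (-2)) / (5 - (-4)) = 1
p(3) = 11 + 6·(7) + (-2)·(7)·(6) + 1·(7)·(6)·(2) = 53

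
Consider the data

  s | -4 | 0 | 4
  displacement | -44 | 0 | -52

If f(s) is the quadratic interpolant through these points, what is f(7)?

-154

Using Newton's divided-difference form:
f[-4,0] = (0 - (-44)) / (0 - (-4)) = 11
f[0,4] = (-52 - 0) / (4 - 0) = -13
f[-4,0,4] = (-13 - 11) / (4 - (-4)) = -3
f(7) = -44 + 11·(11) + (-3)·(11)·(7) = -154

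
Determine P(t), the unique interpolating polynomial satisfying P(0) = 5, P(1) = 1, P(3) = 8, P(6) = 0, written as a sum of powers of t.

P(t) = -(28/45)t^3 + (449/90)t^2 - (251/30)t + 5

Newton's divided differences:
P[0,1] = (1 - 5) / (1 - 0) = -4
P[1,3] = (8 - 1) / (3 - 1) = 7/2
P[3,6] = (0 - 8) / (6 - 3) = -8/3
P[0,1,3] = (7/2 - (-4)) / (3 - 0) = 5/2
P[1,3,6] = (-8/3 - 7/2) / (6 - 1) = -37/30
P[0,1,3,6] = (-37/30 - 5/2) / (6 - 0) = -28/45
P(t) = 5 + (-4)·t + (5/2)·t(t - 1) + (-28/45)·t(t - 1)(t - 3)
Expanding: P(t) = -(28/45)t^3 + (449/90)t^2 - (251/30)t + 5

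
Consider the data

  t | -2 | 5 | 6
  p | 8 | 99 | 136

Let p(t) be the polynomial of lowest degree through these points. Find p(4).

L_0(4) = (-1)·(-2)/[(-7)·(-8)] = 1/28
L_1(4) = (6)·(-2)/[(7)·(-1)] = 12/7
L_2(4) = (6)·(-1)/[(8)·(1)] = -3/4
Sum: 8·(1/28) + 99·(12/7) + 136·(-3/4) = 68

68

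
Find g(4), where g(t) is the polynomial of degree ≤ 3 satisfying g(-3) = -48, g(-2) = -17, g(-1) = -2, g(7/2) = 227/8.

43

L_0(4) = (6)·(5)·(1/2)/[(-1)·(-2)·(-13/2)] = -15/13
L_1(4) = (7)·(5)·(1/2)/[(1)·(-1)·(-11/2)] = 35/11
L_2(4) = (7)·(6)·(1/2)/[(2)·(1)·(-9/2)] = -7/3
L_3(4) = (7)·(6)·(5)/[(13/2)·(11/2)·(9/2)] = 560/429
Sum: (-48)·(-15/13) + (-17)·(35/11) + (-2)·(-7/3) + 227/8·(560/429) = 43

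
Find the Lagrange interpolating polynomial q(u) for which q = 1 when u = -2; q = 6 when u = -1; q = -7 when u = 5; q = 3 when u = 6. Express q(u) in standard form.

Build the Lagrange basis polynomials:
L_0(u) = (u + 1)(u - 5)(u - 6) / [-56] = -(1/56)u^3 + (5/28)u^2 - (19/56)u - 15/28
L_1(u) = (u + 2)(u - 5)(u - 6) / [42] = (1/42)u^3 - (3/14)u^2 + (4/21)u + 10/7
L_2(u) = (u + 2)(u + 1)(u - 6) / [-42] = -(1/42)u^3 + (1/14)u^2 + (8/21)u + 2/7
L_3(u) = (u + 2)(u + 1)(u - 5) / [56] = (1/56)u^3 - (1/28)u^2 - (13/56)u - 5/28
q(u) = 1·L_0 + 6·L_1 + (-7)·L_2 + 3·L_3
  1·L_0(u) = -(1/56)u^3 + (5/28)u^2 - (19/56)u - 15/28
  6·L_1(u) = (1/7)u^3 - (9/7)u^2 + (8/7)u + 60/7
  (-7)·L_2(u) = (1/6)u^3 - (1/2)u^2 - (8/3)u - 2
  3·L_3(u) = (3/56)u^3 - (3/28)u^2 - (39/56)u - 15/28
Adding term by term: (29/84)u^3 - (12/7)u^2 - (215/84)u + 11/2

q(u) = (29/84)u^3 - (12/7)u^2 - (215/84)u + 11/2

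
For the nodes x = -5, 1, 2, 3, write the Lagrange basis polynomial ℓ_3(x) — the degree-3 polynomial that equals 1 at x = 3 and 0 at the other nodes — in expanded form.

ℓ_3(x) = (1/16)x^3 + (1/8)x^2 - (13/16)x + 5/8

ℓ_3(x) = (x + 5)(x - 1)(x - 2) / [(8)·(2)·(1)]
       = (x^3 + 2x^2 - 13x + 10) / (16)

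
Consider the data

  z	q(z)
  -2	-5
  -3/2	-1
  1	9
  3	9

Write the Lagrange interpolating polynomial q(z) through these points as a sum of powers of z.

L_0(z) = (z + 3/2)(z - 1)(z - 3) / [-15/2] = -(2/15)z^3 + (1/3)z^2 + (2/5)z - 3/5
L_1(z) = (z + 2)(z - 1)(z - 3) / [45/8] = (8/45)z^3 - (16/45)z^2 - (8/9)z + 16/15
L_2(z) = (z + 2)(z + 3/2)(z - 3) / [-15] = -(1/15)z^3 - (1/30)z^2 + (1/2)z + 3/5
L_3(z) = (z + 2)(z + 3/2)(z - 1) / [45] = (1/45)z^3 + (1/18)z^2 - (1/90)z - 1/15
q(z) = (-5)·L_0 + (-1)·L_1 + 9·L_2 + 9·L_3
  (-5)·L_0(z) = (2/3)z^3 - (5/3)z^2 - 2z + 3
  (-1)·L_1(z) = -(8/45)z^3 + (16/45)z^2 + (8/9)z - 16/15
  9·L_2(z) = -(3/5)z^3 - (3/10)z^2 + (9/2)z + 27/5
  9·L_3(z) = (1/5)z^3 + (1/2)z^2 - (1/10)z - 3/5
Adding term by term: (4/45)z^3 - (10/9)z^2 + (148/45)z + 101/15

q(z) = (4/45)z^3 - (10/9)z^2 + (148/45)z + 101/15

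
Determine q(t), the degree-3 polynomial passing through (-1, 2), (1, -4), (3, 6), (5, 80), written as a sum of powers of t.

Build the Lagrange basis polynomials:
L_0(t) = (t - 1)(t - 3)(t - 5) / [-48] = -(1/48)t^3 + (3/16)t^2 - (23/48)t + 5/16
L_1(t) = (t + 1)(t - 3)(t - 5) / [16] = (1/16)t^3 - (7/16)t^2 + (7/16)t + 15/16
L_2(t) = (t + 1)(t - 1)(t - 5) / [-16] = -(1/16)t^3 + (5/16)t^2 + (1/16)t - 5/16
L_3(t) = (t + 1)(t - 1)(t - 3) / [48] = (1/48)t^3 - (1/16)t^2 - (1/48)t + 1/16
q(t) = 2·L_0 + (-4)·L_1 + 6·L_2 + 80·L_3
  2·L_0(t) = -(1/24)t^3 + (3/8)t^2 - (23/24)t + 5/8
  (-4)·L_1(t) = -(1/4)t^3 + (7/4)t^2 - (7/4)t - 15/4
  6·L_2(t) = -(3/8)t^3 + (15/8)t^2 + (3/8)t - 15/8
  80·L_3(t) = (5/3)t^3 - 5t^2 - (5/3)t + 5
Adding term by term: t^3 - t^2 - 4t

q(t) = t^3 - t^2 - 4t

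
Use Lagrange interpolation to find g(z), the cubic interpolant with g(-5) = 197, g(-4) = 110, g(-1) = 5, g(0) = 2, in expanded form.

g(z) = -z^3 + 3z^2 + z + 2

L_0(z) = (z + 4)(z + 1)z / [-20] = -(1/20)z^3 - (1/4)z^2 - (1/5)z
L_1(z) = (z + 5)(z + 1)z / [12] = (1/12)z^3 + (1/2)z^2 + (5/12)z
L_2(z) = (z + 5)(z + 4)z / [-12] = -(1/12)z^3 - (3/4)z^2 - (5/3)z
L_3(z) = (z + 5)(z + 4)(z + 1) / [20] = (1/20)z^3 + (1/2)z^2 + (29/20)z + 1
g(z) = 197·L_0 + 110·L_1 + 5·L_2 + 2·L_3
  197·L_0(z) = -(197/20)z^3 - (197/4)z^2 - (197/5)z
  110·L_1(z) = (55/6)z^3 + 55z^2 + (275/6)z
  5·L_2(z) = -(5/12)z^3 - (15/4)z^2 - (25/3)z
  2·L_3(z) = (1/10)z^3 + z^2 + (29/10)z + 2
Adding term by term: -z^3 + 3z^2 + z + 2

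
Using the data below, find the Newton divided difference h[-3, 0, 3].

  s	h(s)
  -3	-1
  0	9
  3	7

-2/3

h[-3,0] = (9 - (-1)) / (0 - (-3)) = 10/3
h[0,3] = (7 - 9) / (3 - 0) = -2/3
h[-3,0,3] = (-2/3 - 10/3) / (3 - (-3)) = -2/3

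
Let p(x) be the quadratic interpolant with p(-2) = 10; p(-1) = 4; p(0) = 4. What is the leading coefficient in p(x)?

L_0(x) = (x + 1)x / [2] = (1/2)x^2 + (1/2)x
L_1(x) = (x + 2)x / [-1] = -x^2 - 2x
L_2(x) = (x + 2)(x + 1) / [2] = (1/2)x^2 + (3/2)x + 1
p(x) = 10·L_0 + 4·L_1 + 4·L_2
Only the coefficient of x^2 is needed; take it from each L_i and combine:
10·(1/2) + 4·(-1) + 4·(1/2) = 3

3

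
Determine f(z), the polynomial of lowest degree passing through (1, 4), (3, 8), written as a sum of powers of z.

Build the Lagrange basis polynomials:
L_0(z) = (z - 3) / [-2] = -(1/2)z + 3/2
L_1(z) = (z - 1) / [2] = (1/2)z - 1/2
f(z) = 4·L_0 + 8·L_1
  4·L_0(z) = -2z + 6
  8·L_1(z) = 4z - 4
Adding term by term: 2z + 2

f(z) = 2z + 2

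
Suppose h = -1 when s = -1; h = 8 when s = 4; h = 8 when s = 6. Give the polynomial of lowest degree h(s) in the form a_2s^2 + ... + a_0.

Newton's divided differences:
h[-1,4] = (8 - (-1)) / (4 - (-1)) = 9/5
h[4,6] = (8 - 8) / (6 - 4) = 0
h[-1,4,6] = (0 - 9/5) / (6 - (-1)) = -9/35
h(s) = -1 + (9/5)·(s + 1) + (-9/35)·(s + 1)(s - 4)
Expanding: h(s) = -(9/35)s^2 + (18/7)s + 64/35

h(s) = -(9/35)s^2 + (18/7)s + 64/35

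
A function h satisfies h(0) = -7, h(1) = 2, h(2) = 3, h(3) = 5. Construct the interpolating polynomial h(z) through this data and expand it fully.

Build the Lagrange basis polynomials:
L_0(z) = (z - 1)(z - 2)(z - 3) / [-6] = -(1/6)z^3 + z^2 - (11/6)z + 1
L_1(z) = z(z - 2)(z - 3) / [2] = (1/2)z^3 - (5/2)z^2 + 3z
L_2(z) = z(z - 1)(z - 3) / [-2] = -(1/2)z^3 + 2z^2 - (3/2)z
L_3(z) = z(z - 1)(z - 2) / [6] = (1/6)z^3 - (1/2)z^2 + (1/3)z
h(z) = (-7)·L_0 + 2·L_1 + 3·L_2 + 5·L_3
  (-7)·L_0(z) = (7/6)z^3 - 7z^2 + (77/6)z - 7
  2·L_1(z) = z^3 - 5z^2 + 6z
  3·L_2(z) = -(3/2)z^3 + 6z^2 - (9/2)z
  5·L_3(z) = (5/6)z^3 - (5/2)z^2 + (5/3)z
Adding term by term: (3/2)z^3 - (17/2)z^2 + 16z - 7

h(z) = (3/2)z^3 - (17/2)z^2 + 16z - 7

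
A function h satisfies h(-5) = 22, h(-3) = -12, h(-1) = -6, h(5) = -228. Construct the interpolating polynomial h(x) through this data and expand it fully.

L_0(x) = (x + 3)(x + 1)(x - 5) / [-80] = -(1/80)x^3 + (1/80)x^2 + (17/80)x + 3/16
L_1(x) = (x + 5)(x + 1)(x - 5) / [32] = (1/32)x^3 + (1/32)x^2 - (25/32)x - 25/32
L_2(x) = (x + 5)(x + 3)(x - 5) / [-48] = -(1/48)x^3 - (1/16)x^2 + (25/48)x + 25/16
L_3(x) = (x + 5)(x + 3)(x + 1) / [480] = (1/480)x^3 + (3/160)x^2 + (23/480)x + 1/32
h(x) = 22·L_0 + (-12)·L_1 + (-6)·L_2 + (-228)·L_3
  22·L_0(x) = -(11/40)x^3 + (11/40)x^2 + (187/40)x + 33/8
  (-12)·L_1(x) = -(3/8)x^3 - (3/8)x^2 + (75/8)x + 75/8
  (-6)·L_2(x) = (1/8)x^3 + (3/8)x^2 - (25/8)x - 75/8
  (-228)·L_3(x) = -(19/40)x^3 - (171/40)x^2 - (437/40)x - 57/8
Adding term by term: -x^3 - 4x^2 - 3

h(x) = -x^3 - 4x^2 - 3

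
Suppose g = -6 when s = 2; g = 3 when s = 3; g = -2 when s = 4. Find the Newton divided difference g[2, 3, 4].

g[2,3] = (3 - (-6)) / (3 - 2) = 9
g[3,4] = (-2 - 3) / (4 - 3) = -5
g[2,3,4] = (-5 - 9) / (4 - 2) = -7

-7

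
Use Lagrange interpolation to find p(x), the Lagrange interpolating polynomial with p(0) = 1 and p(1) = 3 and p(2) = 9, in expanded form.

p(x) = 2x^2 + 1

Build the Lagrange basis polynomials:
L_0(x) = (x - 1)(x - 2) / [2] = (1/2)x^2 - (3/2)x + 1
L_1(x) = x(x - 2) / [-1] = -x^2 + 2x
L_2(x) = x(x - 1) / [2] = (1/2)x^2 - (1/2)x
p(x) = 1·L_0 + 3·L_1 + 9·L_2
  1·L_0(x) = (1/2)x^2 - (3/2)x + 1
  3·L_1(x) = -3x^2 + 6x
  9·L_2(x) = (9/2)x^2 - (9/2)x
Adding term by term: 2x^2 + 1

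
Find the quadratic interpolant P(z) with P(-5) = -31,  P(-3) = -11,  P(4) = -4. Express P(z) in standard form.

P(z) = -z^2 + 2z + 4

Newton's divided differences:
P[-5,-3] = (-11 - (-31)) / (-3 - (-5)) = 10
P[-3,4] = (-4 - (-11)) / (4 - (-3)) = 1
P[-5,-3,4] = (1 - 10) / (4 - (-5)) = -1
P(z) = -31 + 10·(z + 5) + (-1)·(z + 5)(z + 3)
Expanding: P(z) = -z^2 + 2z + 4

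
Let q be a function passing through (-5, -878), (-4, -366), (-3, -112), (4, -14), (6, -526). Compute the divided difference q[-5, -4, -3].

q[-5,-4] = (-366 - (-878)) / (-4 - (-5)) = 512
q[-4,-3] = (-112 - (-366)) / (-3 - (-4)) = 254
q[-5,-4,-3] = (254 - 512) / (-3 - (-5)) = -129

-129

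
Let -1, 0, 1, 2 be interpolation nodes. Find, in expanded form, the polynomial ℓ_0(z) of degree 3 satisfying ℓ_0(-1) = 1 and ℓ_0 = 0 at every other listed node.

ℓ_0(z) = -(1/6)z^3 + (1/2)z^2 - (1/3)z

ℓ_0(z) = z(z - 1)(z - 2) / [(-1)·(-2)·(-3)]
       = (z^3 - 3z^2 + 2z) / (-6)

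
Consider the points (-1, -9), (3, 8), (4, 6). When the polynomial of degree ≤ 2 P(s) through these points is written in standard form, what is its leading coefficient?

L_0(s) = (s - 3)(s - 4) / [20] = (1/20)s^2 - (7/20)s + 3/5
L_1(s) = (s + 1)(s - 4) / [-4] = -(1/4)s^2 + (3/4)s + 1
L_2(s) = (s + 1)(s - 3) / [5] = (1/5)s^2 - (2/5)s - 3/5
P(s) = (-9)·L_0 + 8·L_1 + 6·L_2
Only the coefficient of s^2 is needed; take it from each L_i and combine:
(-9)·(1/20) + 8·(-1/4) + 6·(1/5) = -5/4

-5/4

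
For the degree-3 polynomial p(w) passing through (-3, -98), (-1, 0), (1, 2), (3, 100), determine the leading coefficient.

The leading coefficient equals the top divided difference p[-3,-1,1,3].
p[-3,-1] = (0 - (-98)) / (-1 - (-3)) = 49
p[-1,1] = (2 - 0) / (1 - (-1)) = 1
p[1,3] = (100 - 2) / (3 - 1) = 49
p[-3,-1,1] = (1 - 49) / (1 - (-3)) = -12
p[-1,1,3] = (49 - 1) / (3 - (-1)) = 12
p[-3,-1,1,3] = (12 - (-12)) / (3 - (-3)) = 4

4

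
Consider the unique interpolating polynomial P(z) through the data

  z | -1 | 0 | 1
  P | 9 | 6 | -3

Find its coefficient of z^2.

L_0(z) = z(z - 1) / [2] = (1/2)z^2 - (1/2)z
L_1(z) = (z + 1)(z - 1) / [-1] = -z^2 + 1
L_2(z) = (z + 1)z / [2] = (1/2)z^2 + (1/2)z
P(z) = 9·L_0 + 6·L_1 + (-3)·L_2
Only the coefficient of z^2 is needed; take it from each L_i and combine:
9·(1/2) + 6·(-1) + (-3)·(1/2) = -3

-3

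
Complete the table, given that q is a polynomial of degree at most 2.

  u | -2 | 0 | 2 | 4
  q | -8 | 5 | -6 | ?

-41

The 3 known values determine q uniquely (degree ≤ 2).
L_0(4) = (4)·(2)/[(-2)·(-4)] = 1
L_1(4) = (6)·(2)/[(2)·(-2)] = -3
L_2(4) = (6)·(4)/[(4)·(2)] = 3
Sum: (-8)·(1) + 5·(-3) + (-6)·(3) = -41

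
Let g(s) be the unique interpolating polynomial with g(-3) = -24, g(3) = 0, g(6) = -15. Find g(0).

Evaluate each Lagrange basis at s = 0:
L_0(0) = (-3)·(-6)/[(-6)·(-9)] = 1/3
L_1(0) = (3)·(-6)/[(6)·(-3)] = 1
L_2(0) = (3)·(-3)/[(9)·(3)] = -1/3
Sum: (-24)·(1/3) + 0 + (-15)·(-1/3) = -3

-3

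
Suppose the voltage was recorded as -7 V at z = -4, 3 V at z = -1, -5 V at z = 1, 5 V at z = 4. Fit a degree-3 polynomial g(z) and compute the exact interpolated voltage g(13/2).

1141/16

Evaluate each Lagrange basis at z = 13/2:
L_0(13/2) = (15/2)·(11/2)·(5/2)/[(-3)·(-5)·(-8)] = -55/64
L_1(13/2) = (21/2)·(11/2)·(5/2)/[(3)·(-2)·(-5)] = 77/16
L_2(13/2) = (21/2)·(15/2)·(5/2)/[(5)·(2)·(-3)] = -105/16
L_3(13/2) = (21/2)·(15/2)·(11/2)/[(8)·(5)·(3)] = 231/64
Sum: (-7)·(-55/64) + 3·(77/16) + (-5)·(-105/16) + 5·(231/64) = 1141/16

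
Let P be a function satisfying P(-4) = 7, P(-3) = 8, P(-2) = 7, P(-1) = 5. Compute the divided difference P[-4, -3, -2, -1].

P[-4,-3] = (8 - 7) / (-3 - (-4)) = 1
P[-3,-2] = (7 - 8) / (-2 - (-3)) = -1
P[-2,-1] = (5 - 7) / (-1 - (-2)) = -2
P[-4,-3,-2] = (-1 - 1) / (-2 - (-4)) = -1
P[-3,-2,-1] = (-2 - (-1)) / (-1 - (-3)) = -1/2
P[-4,-3,-2,-1] = (-1/2 - (-1)) / (-1 - (-4)) = 1/6

1/6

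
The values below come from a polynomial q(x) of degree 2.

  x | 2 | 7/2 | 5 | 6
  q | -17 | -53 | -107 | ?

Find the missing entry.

The 3 known values determine q uniquely (degree ≤ 2).
L_0(6) = (5/2)·(1)/[(-3/2)·(-3)] = 5/9
L_1(6) = (4)·(1)/[(3/2)·(-3/2)] = -16/9
L_2(6) = (4)·(5/2)/[(3)·(3/2)] = 20/9
Sum: (-17)·(5/9) + (-53)·(-16/9) + (-107)·(20/9) = -153

-153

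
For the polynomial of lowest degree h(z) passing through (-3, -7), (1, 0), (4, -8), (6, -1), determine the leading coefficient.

The leading coefficient equals the top divided difference h[-3,1,4,6].
h[-3,1] = (0 - (-7)) / (1 - (-3)) = 7/4
h[1,4] = (-8 - 0) / (4 - 1) = -8/3
h[4,6] = (-1 - (-8)) / (6 - 4) = 7/2
h[-3,1,4] = (-8/3 - 7/4) / (4 - (-3)) = -53/84
h[1,4,6] = (7/2 - (-8/3)) / (6 - 1) = 37/30
h[-3,1,4,6] = (37/30 - (-53/84)) / (6 - (-3)) = 29/140

29/140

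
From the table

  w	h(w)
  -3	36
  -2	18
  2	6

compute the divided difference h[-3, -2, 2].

3

h[-3,-2] = (18 - 36) / (-2 - (-3)) = -18
h[-2,2] = (6 - 18) / (2 - (-2)) = -3
h[-3,-2,2] = (-3 - (-18)) / (2 - (-3)) = 3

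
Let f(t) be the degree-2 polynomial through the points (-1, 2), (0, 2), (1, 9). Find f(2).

L_0(2) = (2)·(1)/[(-1)·(-2)] = 1
L_1(2) = (3)·(1)/[(1)·(-1)] = -3
L_2(2) = (3)·(2)/[(2)·(1)] = 3
Sum: 2·(1) + 2·(-3) + 9·(3) = 23

23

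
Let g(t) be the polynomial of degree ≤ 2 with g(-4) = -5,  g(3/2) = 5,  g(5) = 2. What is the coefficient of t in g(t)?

L_0(t) = (t - 3/2)(t - 5) / [99/2] = (2/99)t^2 - (13/99)t + 5/33
L_1(t) = (t + 4)(t - 5) / [-77/4] = -(4/77)t^2 + (4/77)t + 80/77
L_2(t) = (t + 4)(t - 3/2) / [63/2] = (2/63)t^2 + (5/63)t - 4/21
g(t) = (-5)·L_0 + 5·L_1 + 2·L_2
Only the coefficient of t is needed; take it from each L_i and combine:
(-5)·(-13/99) + 5·(4/77) + 2·(5/63) = 745/693

745/693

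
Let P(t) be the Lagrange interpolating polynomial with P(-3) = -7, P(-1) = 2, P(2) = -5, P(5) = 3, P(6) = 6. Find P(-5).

-595/9

L_0(-5) = (-4)·(-7)·(-10)·(-11)/[(-2)·(-5)·(-8)·(-9)] = 77/18
L_1(-5) = (-2)·(-7)·(-10)·(-11)/[(2)·(-3)·(-6)·(-7)] = -55/9
L_2(-5) = (-2)·(-4)·(-10)·(-11)/[(5)·(3)·(-3)·(-4)] = 44/9
L_3(-5) = (-2)·(-4)·(-7)·(-11)/[(8)·(6)·(3)·(-1)] = -77/18
L_4(-5) = (-2)·(-4)·(-7)·(-10)/[(9)·(7)·(4)·(1)] = 20/9
Sum: (-7)·(77/18) + 2·(-55/9) + (-5)·(44/9) + 3·(-77/18) + 6·(20/9) = -595/9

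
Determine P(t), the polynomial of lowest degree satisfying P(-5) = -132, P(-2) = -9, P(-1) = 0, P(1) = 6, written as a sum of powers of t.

L_0(t) = (t + 2)(t + 1)(t - 1) / [-72] = -(1/72)t^3 - (1/36)t^2 + (1/72)t + 1/36
L_1(t) = (t + 5)(t + 1)(t - 1) / [9] = (1/9)t^3 + (5/9)t^2 - (1/9)t - 5/9
L_2(t) = (t + 5)(t + 2)(t - 1) / [-8] = -(1/8)t^3 - (3/4)t^2 - (3/8)t + 5/4
L_3(t) = (t + 5)(t + 2)(t + 1) / [36] = (1/36)t^3 + (2/9)t^2 + (17/36)t + 5/18
P(t) = (-132)·L_0 + (-9)·L_1 + 0·L_2 + 6·L_3
  (-132)·L_0(t) = (11/6)t^3 + (11/3)t^2 - (11/6)t - 11/3
  (-9)·L_1(t) = -t^3 - 5t^2 + t + 5
  0·L_2(t) = 0
  6·L_3(t) = (1/6)t^3 + (4/3)t^2 + (17/6)t + 5/3
Adding term by term: t^3 + 2t + 3

P(t) = t^3 + 2t + 3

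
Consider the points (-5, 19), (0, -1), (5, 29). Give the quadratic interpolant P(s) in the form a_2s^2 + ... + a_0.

L_0(s) = s(s - 5) / [50] = (1/50)s^2 - (1/10)s
L_1(s) = (s + 5)(s - 5) / [-25] = -(1/25)s^2 + 1
L_2(s) = (s + 5)s / [50] = (1/50)s^2 + (1/10)s
P(s) = 19·L_0 + (-1)·L_1 + 29·L_2
  19·L_0(s) = (19/50)s^2 - (19/10)s
  (-1)·L_1(s) = (1/25)s^2 - 1
  29·L_2(s) = (29/50)s^2 + (29/10)s
Adding term by term: s^2 + s - 1

P(s) = s^2 + s - 1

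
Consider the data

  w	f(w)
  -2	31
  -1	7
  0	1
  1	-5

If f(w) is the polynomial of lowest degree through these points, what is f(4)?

-203

Using Newton's divided-difference form:
f[-2,-1] = (7 - 31) / (-1 - (-2)) = -24
f[-1,0] = (1 - 7) / (0 - (-1)) = -6
f[0,1] = (-5 - 1) / (1 - 0) = -6
f[-2,-1,0] = (-6 - (-24)) / (0 - (-2)) = 9
f[-1,0,1] = (-6 - (-6)) / (1 - (-1)) = 0
f[-2,-1,0,1] = (0 - 9) / (1 - (-2)) = -3
f(4) = 31 + (-24)·(6) + 9·(6)·(5) + (-3)·(6)·(5)·(4) = -203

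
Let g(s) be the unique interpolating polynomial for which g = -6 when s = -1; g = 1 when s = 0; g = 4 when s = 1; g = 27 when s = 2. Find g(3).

Using Newton's divided-difference form:
g[-1,0] = (1 - (-6)) / (0 - (-1)) = 7
g[0,1] = (4 - 1) / (1 - 0) = 3
g[1,2] = (27 - 4) / (2 - 1) = 23
g[-1,0,1] = (3 - 7) / (1 - (-1)) = -2
g[0,1,2] = (23 - 3) / (2 - 0) = 10
g[-1,0,1,2] = (10 - (-2)) / (2 - (-1)) = 4
g(3) = -6 + 7·(4) + (-2)·(4)·(3) + 4·(4)·(3)·(2) = 94

94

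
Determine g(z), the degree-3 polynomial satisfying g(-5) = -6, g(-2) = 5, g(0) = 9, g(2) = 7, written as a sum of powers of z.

L_0(z) = (z + 2)z(z - 2) / [-105] = -(1/105)z^3 + (4/105)z
L_1(z) = (z + 5)z(z - 2) / [24] = (1/24)z^3 + (1/8)z^2 - (5/12)z
L_2(z) = (z + 5)(z + 2)(z - 2) / [-20] = -(1/20)z^3 - (1/4)z^2 + (1/5)z + 1
L_3(z) = (z + 5)(z + 2)z / [56] = (1/56)z^3 + (1/8)z^2 + (5/28)z
g(z) = (-6)·L_0 + 5·L_1 + 9·L_2 + 7·L_3
  (-6)·L_0(z) = (2/35)z^3 - (8/35)z
  5·L_1(z) = (5/24)z^3 + (5/8)z^2 - (25/12)z
  9·L_2(z) = -(9/20)z^3 - (9/4)z^2 + (9/5)z + 9
  7·L_3(z) = (1/8)z^3 + (7/8)z^2 + (5/4)z
Adding term by term: -(5/84)z^3 - (3/4)z^2 + (31/42)z + 9

g(z) = -(5/84)z^3 - (3/4)z^2 + (31/42)z + 9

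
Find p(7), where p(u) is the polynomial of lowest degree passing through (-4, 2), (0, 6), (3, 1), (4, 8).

327/4

Using Newton's divided-difference form:
p[-4,0] = (6 - 2) / (0 - (-4)) = 1
p[0,3] = (1 - 6) / (3 - 0) = -5/3
p[3,4] = (8 - 1) / (4 - 3) = 7
p[-4,0,3] = (-5/3 - 1) / (3 - (-4)) = -8/21
p[0,3,4] = (7 - (-5/3)) / (4 - 0) = 13/6
p[-4,0,3,4] = (13/6 - (-8/21)) / (4 - (-4)) = 107/336
p(7) = 2 + 1·(11) + (-8/21)·(11)·(7) + (107/336)·(11)·(7)·(4) = 327/4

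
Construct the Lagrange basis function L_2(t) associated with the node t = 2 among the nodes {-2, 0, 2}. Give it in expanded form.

L_2(t) = (1/8)t^2 + (1/4)t

L_2(t) = (t + 2)t / [(4)·(2)]
       = (t^2 + 2t) / (8)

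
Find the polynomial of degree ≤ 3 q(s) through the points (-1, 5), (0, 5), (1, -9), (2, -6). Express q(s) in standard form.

q(s) = (31/6)s^3 - 7s^2 - (73/6)s + 5

L_0(s) = s(s - 1)(s - 2) / [-6] = -(1/6)s^3 + (1/2)s^2 - (1/3)s
L_1(s) = (s + 1)(s - 1)(s - 2) / [2] = (1/2)s^3 - s^2 - (1/2)s + 1
L_2(s) = (s + 1)s(s - 2) / [-2] = -(1/2)s^3 + (1/2)s^2 + s
L_3(s) = (s + 1)s(s - 1) / [6] = (1/6)s^3 - (1/6)s
q(s) = 5·L_0 + 5·L_1 + (-9)·L_2 + (-6)·L_3
  5·L_0(s) = -(5/6)s^3 + (5/2)s^2 - (5/3)s
  5·L_1(s) = (5/2)s^3 - 5s^2 - (5/2)s + 5
  (-9)·L_2(s) = (9/2)s^3 - (9/2)s^2 - 9s
  (-6)·L_3(s) = -s^3 + s
Adding term by term: (31/6)s^3 - 7s^2 - (73/6)s + 5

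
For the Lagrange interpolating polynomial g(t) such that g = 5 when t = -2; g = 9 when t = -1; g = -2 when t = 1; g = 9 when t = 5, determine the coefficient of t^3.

Build the Lagrange basis polynomials:
L_0(t) = (t + 1)(t - 1)(t - 5) / [-21] = -(1/21)t^3 + (5/21)t^2 + (1/21)t - 5/21
L_1(t) = (t + 2)(t - 1)(t - 5) / [12] = (1/12)t^3 - (1/3)t^2 - (7/12)t + 5/6
L_2(t) = (t + 2)(t + 1)(t - 5) / [-24] = -(1/24)t^3 + (1/12)t^2 + (13/24)t + 5/12
L_3(t) = (t + 2)(t + 1)(t - 1) / [168] = (1/168)t^3 + (1/84)t^2 - (1/168)t - 1/84
g(t) = 5·L_0 + 9·L_1 + (-2)·L_2 + 9·L_3
Only the coefficient of t^3 is needed; take it from each L_i and combine:
5·(-1/21) + 9·(1/12) + (-2)·(-1/24) + 9·(1/168) = 109/168

109/168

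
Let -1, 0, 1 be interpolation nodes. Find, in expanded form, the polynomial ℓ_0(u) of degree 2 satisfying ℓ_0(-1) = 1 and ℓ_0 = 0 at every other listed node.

ℓ_0(u) = u(u - 1) / [(-1)·(-2)]
       = (u^2 - u) / (2)

ℓ_0(u) = (1/2)u^2 - (1/2)u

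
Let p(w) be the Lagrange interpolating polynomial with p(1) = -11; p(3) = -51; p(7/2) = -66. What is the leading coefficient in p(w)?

-4

The leading coefficient equals the top divided difference p[1,3,7/2].
p[1,3] = (-51 - (-11)) / (3 - 1) = -20
p[3,7/2] = (-66 - (-51)) / (7/2 - 3) = -30
p[1,3,7/2] = (-30 - (-20)) / (7/2 - 1) = -4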